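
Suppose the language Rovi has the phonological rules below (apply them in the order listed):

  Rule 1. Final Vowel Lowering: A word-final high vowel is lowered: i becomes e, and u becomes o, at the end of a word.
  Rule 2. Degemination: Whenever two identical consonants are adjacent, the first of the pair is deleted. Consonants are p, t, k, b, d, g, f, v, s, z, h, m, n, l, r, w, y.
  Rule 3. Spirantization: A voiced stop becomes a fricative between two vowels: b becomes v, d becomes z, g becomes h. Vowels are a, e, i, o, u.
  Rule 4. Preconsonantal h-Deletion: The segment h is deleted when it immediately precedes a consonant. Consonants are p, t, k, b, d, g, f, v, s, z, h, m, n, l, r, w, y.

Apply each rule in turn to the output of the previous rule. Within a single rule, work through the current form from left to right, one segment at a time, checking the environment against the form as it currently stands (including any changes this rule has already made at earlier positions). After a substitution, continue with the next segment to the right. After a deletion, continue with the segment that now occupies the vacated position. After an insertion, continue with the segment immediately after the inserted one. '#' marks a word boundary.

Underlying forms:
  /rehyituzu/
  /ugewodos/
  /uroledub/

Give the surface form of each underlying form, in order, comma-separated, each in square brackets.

/rehyituzu/:
  Rule 1 Final Vowel Lowering: [rehyituzu] → [rehyituzo]
  Rule 2 Degemination: no change — [rehyituzo]
  Rule 3 Spirantization: no change — [rehyituzo]
  Rule 4 Preconsonantal h-Deletion: [rehyituzo] → [reyituzo]
/ugewodos/:
  Rule 1 Final Vowel Lowering: no change — [ugewodos]
  Rule 2 Degemination: no change — [ugewodos]
  Rule 3 Spirantization: [ugewodos] → [uhewozos]
  Rule 4 Preconsonantal h-Deletion: no change — [uhewozos]
/uroledub/:
  Rule 1 Final Vowel Lowering: no change — [uroledub]
  Rule 2 Degemination: no change — [uroledub]
  Rule 3 Spirantization: [uroledub] → [urolezub]
  Rule 4 Preconsonantal h-Deletion: no change — [urolezub]

[reyituzo], [uhewozos], [urolezub]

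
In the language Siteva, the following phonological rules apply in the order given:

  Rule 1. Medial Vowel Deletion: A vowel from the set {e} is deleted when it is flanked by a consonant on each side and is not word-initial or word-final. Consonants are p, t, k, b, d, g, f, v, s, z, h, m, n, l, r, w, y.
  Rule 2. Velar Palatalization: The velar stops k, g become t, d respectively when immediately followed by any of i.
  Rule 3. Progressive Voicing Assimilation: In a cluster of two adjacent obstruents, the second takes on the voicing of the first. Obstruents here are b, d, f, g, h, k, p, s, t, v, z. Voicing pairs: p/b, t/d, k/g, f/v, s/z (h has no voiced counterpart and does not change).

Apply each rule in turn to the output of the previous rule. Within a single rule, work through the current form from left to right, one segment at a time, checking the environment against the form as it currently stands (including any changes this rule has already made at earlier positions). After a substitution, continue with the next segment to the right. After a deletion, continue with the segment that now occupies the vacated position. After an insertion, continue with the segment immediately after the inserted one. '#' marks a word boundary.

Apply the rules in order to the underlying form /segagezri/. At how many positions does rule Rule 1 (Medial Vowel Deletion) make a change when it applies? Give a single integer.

2

Rule 1 Medial Vowel Deletion: [segagezri] → [sgagzri]
Rule 2 Velar Palatalization: no change — [sgagzri]
Rule 3 Progressive Voicing Assimilation: [sgagzri] → [skagzri]
Rule Rule 1 changed 2 position(s).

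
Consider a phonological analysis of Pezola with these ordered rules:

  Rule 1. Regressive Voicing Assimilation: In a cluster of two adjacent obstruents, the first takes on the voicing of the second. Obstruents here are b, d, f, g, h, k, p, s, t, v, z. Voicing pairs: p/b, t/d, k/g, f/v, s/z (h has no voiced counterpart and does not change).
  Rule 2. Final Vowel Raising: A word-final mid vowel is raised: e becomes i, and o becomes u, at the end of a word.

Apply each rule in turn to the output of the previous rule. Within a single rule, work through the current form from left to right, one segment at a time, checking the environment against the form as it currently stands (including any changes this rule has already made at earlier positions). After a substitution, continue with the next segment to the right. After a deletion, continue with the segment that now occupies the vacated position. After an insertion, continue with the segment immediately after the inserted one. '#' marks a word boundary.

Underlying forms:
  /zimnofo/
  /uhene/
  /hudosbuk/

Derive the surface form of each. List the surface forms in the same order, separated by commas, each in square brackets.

/zimnofo/:
  Rule 1 Regressive Voicing Assimilation: no change — [zimnofo]
  Rule 2 Final Vowel Raising: [zimnofo] → [zimnofu]
/uhene/:
  Rule 1 Regressive Voicing Assimilation: no change — [uhene]
  Rule 2 Final Vowel Raising: [uhene] → [uheni]
/hudosbuk/:
  Rule 1 Regressive Voicing Assimilation: [hudosbuk] → [hudozbuk]
  Rule 2 Final Vowel Raising: no change — [hudozbuk]

[zimnofu], [uheni], [hudozbuk]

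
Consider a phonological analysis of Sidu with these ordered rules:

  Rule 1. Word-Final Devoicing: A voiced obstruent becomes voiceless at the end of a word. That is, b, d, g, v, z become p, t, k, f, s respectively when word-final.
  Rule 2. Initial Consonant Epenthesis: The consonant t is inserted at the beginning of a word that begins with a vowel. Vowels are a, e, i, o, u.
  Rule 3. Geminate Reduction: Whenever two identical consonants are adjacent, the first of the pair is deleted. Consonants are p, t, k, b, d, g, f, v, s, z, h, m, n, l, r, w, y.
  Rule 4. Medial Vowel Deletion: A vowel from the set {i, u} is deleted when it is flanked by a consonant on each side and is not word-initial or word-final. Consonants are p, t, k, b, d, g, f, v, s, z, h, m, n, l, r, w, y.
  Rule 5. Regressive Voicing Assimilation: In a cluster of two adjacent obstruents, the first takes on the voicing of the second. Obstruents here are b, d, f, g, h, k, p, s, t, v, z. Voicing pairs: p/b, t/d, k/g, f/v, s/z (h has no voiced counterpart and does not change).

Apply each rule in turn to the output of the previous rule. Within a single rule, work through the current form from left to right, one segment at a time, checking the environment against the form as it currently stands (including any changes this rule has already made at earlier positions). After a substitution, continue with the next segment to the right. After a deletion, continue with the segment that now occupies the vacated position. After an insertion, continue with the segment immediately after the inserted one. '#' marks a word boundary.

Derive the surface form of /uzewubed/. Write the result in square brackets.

Rule 1 Word-Final Devoicing: [uzewubed] → [uzewubet]
Rule 2 Initial Consonant Epenthesis: [uzewubet] → [tuzewubet]
Rule 3 Geminate Reduction: no change — [tuzewubet]
Rule 4 Medial Vowel Deletion: [tuzewubet] → [tzewbet]
Rule 5 Regressive Voicing Assimilation: [tzewbet] → [dzewbet]

[dzewbet]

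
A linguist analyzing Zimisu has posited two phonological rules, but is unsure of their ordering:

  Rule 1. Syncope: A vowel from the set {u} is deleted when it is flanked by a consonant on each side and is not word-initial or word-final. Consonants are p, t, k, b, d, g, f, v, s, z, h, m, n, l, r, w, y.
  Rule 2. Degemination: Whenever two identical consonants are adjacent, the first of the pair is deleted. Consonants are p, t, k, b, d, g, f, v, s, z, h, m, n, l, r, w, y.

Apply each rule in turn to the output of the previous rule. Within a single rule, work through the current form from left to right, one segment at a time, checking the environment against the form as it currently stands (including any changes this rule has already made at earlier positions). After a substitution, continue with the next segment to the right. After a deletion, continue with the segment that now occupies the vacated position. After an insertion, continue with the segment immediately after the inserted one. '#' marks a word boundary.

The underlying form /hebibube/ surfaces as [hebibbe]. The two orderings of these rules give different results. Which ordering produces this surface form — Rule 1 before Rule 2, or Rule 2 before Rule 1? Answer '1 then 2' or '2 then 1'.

2 then 1

Order 1 then 2:
  1 Syncope: [hebibube] → [hebibbe]
  2 Degemination: [hebibbe] → [hebibe]
  result: [hebibe]
Order 2 then 1:
  2 Degemination: no change — [hebibube]
  1 Syncope: [hebibube] → [hebibbe]
  result: [hebibbe]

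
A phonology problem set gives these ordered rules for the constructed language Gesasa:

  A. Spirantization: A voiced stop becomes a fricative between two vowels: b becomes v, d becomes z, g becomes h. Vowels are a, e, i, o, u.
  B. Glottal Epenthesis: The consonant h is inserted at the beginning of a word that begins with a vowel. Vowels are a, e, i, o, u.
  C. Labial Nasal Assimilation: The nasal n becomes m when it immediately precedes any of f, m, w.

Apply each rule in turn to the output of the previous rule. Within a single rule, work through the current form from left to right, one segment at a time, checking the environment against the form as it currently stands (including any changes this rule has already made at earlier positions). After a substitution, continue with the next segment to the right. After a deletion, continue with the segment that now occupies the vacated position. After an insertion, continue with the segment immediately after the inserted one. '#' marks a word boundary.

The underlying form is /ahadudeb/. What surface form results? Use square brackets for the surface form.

A Spirantization: [ahadudeb] → [ahazuzeb]
B Glottal Epenthesis: [ahazuzeb] → [hahazuzeb]
C Labial Nasal Assimilation: no change — [hahazuzeb]

[hahazuzeb]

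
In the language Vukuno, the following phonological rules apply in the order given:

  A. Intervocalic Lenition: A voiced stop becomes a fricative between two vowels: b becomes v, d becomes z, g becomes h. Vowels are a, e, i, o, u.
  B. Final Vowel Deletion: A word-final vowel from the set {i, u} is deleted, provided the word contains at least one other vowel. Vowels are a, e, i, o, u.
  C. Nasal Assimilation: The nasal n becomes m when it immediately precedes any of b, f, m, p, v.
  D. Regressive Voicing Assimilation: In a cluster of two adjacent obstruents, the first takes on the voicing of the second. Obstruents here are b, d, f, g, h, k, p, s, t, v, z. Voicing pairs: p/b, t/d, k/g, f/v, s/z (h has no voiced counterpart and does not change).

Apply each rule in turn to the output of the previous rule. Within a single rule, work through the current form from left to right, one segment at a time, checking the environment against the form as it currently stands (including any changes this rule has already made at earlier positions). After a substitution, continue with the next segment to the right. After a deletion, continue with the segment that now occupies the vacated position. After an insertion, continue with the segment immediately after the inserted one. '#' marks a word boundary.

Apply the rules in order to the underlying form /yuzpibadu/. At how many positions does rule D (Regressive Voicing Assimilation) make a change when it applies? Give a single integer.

A Intervocalic Lenition: [yuzpibadu] → [yuzpivazu]
B Final Vowel Deletion: [yuzpivazu] → [yuzpivaz]
C Nasal Assimilation: no change — [yuzpivaz]
D Regressive Voicing Assimilation: [yuzpivaz] → [yuspivaz]
Rule D changed 1 position(s).

1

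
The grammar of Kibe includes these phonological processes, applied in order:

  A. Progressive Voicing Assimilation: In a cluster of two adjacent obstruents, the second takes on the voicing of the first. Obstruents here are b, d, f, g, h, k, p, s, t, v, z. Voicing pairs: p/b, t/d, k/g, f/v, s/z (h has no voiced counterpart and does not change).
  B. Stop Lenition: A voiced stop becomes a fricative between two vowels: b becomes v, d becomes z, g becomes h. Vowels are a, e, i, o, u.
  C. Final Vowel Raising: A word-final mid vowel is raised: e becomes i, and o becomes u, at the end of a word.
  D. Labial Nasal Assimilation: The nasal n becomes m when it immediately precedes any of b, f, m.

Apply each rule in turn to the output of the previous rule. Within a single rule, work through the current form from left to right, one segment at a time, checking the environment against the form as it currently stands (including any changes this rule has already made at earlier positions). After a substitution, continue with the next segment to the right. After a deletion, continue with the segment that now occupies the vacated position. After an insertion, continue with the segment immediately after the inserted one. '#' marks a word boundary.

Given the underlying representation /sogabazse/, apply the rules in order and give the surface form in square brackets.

[sohavazzi]

A Progressive Voicing Assimilation: [sogabazse] → [sogabazze]
B Stop Lenition: [sogabazze] → [sohavazze]
C Final Vowel Raising: [sohavazze] → [sohavazzi]
D Labial Nasal Assimilation: no change — [sohavazzi]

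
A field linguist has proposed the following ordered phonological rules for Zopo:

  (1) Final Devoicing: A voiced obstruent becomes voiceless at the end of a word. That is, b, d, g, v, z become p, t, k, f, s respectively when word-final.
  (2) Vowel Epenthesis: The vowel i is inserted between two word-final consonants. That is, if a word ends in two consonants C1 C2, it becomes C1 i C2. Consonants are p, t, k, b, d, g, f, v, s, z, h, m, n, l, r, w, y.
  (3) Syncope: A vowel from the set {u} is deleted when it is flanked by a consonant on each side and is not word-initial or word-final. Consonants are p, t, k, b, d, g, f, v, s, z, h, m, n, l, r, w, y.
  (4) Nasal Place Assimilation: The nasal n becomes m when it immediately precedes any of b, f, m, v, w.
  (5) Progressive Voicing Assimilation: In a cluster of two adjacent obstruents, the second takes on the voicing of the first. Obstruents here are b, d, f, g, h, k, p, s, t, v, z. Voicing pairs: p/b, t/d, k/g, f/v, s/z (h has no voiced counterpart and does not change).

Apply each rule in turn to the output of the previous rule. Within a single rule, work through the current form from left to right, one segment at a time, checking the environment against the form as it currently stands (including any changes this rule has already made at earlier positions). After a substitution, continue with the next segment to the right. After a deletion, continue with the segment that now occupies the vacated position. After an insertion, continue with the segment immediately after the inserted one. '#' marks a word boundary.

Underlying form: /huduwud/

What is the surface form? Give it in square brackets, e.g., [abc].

(1) Final Devoicing: [huduwud] → [huduwut]
(2) Vowel Epenthesis: no change — [huduwut]
(3) Syncope: [huduwut] → [hdwt]
(4) Nasal Place Assimilation: no change — [hdwt]
(5) Progressive Voicing Assimilation: [hdwt] → [htwt]

[htwt]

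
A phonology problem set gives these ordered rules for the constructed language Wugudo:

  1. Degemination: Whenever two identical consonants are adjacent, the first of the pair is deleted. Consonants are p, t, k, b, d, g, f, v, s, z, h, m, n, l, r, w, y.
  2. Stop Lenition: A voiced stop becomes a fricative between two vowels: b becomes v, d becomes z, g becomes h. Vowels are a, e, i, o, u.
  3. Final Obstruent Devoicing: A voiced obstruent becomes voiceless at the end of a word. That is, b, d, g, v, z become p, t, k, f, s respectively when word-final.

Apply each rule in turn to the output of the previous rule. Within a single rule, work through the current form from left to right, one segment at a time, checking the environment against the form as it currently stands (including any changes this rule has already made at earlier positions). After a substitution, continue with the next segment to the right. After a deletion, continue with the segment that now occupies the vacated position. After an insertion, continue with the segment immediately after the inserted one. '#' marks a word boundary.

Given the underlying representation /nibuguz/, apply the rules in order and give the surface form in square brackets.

[nivuhus]

1 Degemination: no change — [nibuguz]
2 Stop Lenition: [nibuguz] → [nivuhuz]
3 Final Obstruent Devoicing: [nivuhuz] → [nivuhus]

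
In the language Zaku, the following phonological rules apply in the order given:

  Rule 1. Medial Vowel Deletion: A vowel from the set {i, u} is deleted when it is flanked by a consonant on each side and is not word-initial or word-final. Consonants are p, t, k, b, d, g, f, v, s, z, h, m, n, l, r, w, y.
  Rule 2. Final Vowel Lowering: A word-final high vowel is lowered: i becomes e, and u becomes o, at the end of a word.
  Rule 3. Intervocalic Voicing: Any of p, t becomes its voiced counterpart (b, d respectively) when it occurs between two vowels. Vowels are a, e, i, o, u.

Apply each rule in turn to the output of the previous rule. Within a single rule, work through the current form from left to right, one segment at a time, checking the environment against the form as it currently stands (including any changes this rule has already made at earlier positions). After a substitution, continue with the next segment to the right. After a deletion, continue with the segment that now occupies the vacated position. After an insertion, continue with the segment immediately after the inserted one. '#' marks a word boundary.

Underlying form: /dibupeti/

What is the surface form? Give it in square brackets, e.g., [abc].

Rule 1 Medial Vowel Deletion: [dibupeti] → [dbpeti]
Rule 2 Final Vowel Lowering: [dbpeti] → [dbpete]
Rule 3 Intervocalic Voicing: [dbpete] → [dbpede]

[dbpede]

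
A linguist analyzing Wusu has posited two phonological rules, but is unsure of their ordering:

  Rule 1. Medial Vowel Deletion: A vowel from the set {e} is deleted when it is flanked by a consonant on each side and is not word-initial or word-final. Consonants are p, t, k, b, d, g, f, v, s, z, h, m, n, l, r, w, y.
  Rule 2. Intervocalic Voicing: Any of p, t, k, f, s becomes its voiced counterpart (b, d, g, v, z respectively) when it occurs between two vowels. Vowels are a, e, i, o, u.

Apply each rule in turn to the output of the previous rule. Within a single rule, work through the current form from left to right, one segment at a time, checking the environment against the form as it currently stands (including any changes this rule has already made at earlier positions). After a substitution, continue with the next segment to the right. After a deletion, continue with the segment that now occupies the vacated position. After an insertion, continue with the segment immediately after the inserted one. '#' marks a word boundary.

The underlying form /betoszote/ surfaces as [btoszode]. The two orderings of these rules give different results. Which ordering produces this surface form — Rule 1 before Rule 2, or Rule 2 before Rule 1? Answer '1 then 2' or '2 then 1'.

1 then 2

Order 1 then 2:
  1 Medial Vowel Deletion: [betoszote] → [btoszote]
  2 Intervocalic Voicing: [btoszote] → [btoszode]
  result: [btoszode]
Order 2 then 1:
  2 Intervocalic Voicing: [betoszote] → [bedoszode]
  1 Medial Vowel Deletion: [bedoszode] → [bdoszode]
  result: [bdoszode]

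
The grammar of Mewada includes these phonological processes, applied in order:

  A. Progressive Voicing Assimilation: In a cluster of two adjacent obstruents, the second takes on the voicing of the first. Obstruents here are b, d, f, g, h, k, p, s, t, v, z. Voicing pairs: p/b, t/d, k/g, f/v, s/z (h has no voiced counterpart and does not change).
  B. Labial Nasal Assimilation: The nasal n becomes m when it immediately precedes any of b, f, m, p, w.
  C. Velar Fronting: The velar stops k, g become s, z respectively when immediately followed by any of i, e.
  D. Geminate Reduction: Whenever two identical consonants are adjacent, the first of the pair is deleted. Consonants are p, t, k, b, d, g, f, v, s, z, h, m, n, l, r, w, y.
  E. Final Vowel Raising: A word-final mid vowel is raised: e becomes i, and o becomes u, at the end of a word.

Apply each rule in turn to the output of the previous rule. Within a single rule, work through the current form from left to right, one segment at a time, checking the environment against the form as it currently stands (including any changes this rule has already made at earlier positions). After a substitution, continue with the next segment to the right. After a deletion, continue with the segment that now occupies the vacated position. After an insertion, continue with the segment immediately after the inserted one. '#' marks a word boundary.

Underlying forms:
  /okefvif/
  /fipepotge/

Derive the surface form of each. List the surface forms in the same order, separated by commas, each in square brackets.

[osefif], [fipepotsi]

/okefvif/:
  A Progressive Voicing Assimilation: [okefvif] → [okeffif]
  B Labial Nasal Assimilation: no change — [okeffif]
  C Velar Fronting: [okeffif] → [oseffif]
  D Geminate Reduction: [oseffif] → [osefif]
  E Final Vowel Raising: no change — [osefif]
/fipepotge/:
  A Progressive Voicing Assimilation: [fipepotge] → [fipepotke]
  B Labial Nasal Assimilation: no change — [fipepotke]
  C Velar Fronting: [fipepotke] → [fipepotse]
  D Geminate Reduction: no change — [fipepotse]
  E Final Vowel Raising: [fipepotse] → [fipepotsi]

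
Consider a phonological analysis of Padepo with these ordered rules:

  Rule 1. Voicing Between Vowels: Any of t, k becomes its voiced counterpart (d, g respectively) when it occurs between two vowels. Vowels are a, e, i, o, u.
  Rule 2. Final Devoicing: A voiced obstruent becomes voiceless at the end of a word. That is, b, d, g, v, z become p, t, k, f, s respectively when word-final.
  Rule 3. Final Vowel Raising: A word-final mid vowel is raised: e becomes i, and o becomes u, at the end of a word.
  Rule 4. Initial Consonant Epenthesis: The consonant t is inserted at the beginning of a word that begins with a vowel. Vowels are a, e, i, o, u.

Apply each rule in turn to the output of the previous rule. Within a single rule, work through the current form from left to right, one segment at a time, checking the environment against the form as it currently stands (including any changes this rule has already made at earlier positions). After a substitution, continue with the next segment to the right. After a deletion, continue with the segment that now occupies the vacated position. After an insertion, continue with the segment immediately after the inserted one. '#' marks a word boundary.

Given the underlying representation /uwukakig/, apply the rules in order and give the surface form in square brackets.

Rule 1 Voicing Between Vowels: [uwukakig] → [uwugagig]
Rule 2 Final Devoicing: [uwugagig] → [uwugagik]
Rule 3 Final Vowel Raising: no change — [uwugagik]
Rule 4 Initial Consonant Epenthesis: [uwugagik] → [tuwugagik]

[tuwugagik]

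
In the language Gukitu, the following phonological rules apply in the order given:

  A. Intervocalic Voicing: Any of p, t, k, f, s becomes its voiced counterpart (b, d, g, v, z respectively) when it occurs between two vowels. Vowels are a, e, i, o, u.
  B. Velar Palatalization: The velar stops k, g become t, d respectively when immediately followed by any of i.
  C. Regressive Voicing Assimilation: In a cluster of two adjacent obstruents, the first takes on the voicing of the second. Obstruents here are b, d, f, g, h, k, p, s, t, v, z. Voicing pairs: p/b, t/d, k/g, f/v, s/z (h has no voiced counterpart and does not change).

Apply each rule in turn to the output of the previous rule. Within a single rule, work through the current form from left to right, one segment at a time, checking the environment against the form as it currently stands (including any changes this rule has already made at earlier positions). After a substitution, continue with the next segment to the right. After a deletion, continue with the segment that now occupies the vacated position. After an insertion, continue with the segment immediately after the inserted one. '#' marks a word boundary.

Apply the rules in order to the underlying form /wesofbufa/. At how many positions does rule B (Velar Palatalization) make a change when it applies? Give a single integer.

0

A Intervocalic Voicing: [wesofbufa] → [wezofbuva]
B Velar Palatalization: no change — [wezofbuva]
C Regressive Voicing Assimilation: [wezofbuva] → [wezovbuva]
Rule B changed 0 position(s).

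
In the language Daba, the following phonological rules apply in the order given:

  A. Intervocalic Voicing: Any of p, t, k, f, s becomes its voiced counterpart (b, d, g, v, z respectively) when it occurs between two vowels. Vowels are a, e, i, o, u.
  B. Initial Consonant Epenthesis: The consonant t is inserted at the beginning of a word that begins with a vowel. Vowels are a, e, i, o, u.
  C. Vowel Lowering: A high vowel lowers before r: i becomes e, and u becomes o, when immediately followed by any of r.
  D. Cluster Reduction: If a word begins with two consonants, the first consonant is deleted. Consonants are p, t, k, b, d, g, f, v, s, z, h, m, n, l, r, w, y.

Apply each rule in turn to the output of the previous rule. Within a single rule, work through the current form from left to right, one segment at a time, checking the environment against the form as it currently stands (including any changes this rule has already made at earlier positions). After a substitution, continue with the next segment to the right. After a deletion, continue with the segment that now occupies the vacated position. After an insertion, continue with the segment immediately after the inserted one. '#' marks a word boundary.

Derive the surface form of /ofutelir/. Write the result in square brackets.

[tovudeler]

A Intervocalic Voicing: [ofutelir] → [ovudelir]
B Initial Consonant Epenthesis: [ovudelir] → [tovudelir]
C Vowel Lowering: [tovudelir] → [tovudeler]
D Cluster Reduction: no change — [tovudeler]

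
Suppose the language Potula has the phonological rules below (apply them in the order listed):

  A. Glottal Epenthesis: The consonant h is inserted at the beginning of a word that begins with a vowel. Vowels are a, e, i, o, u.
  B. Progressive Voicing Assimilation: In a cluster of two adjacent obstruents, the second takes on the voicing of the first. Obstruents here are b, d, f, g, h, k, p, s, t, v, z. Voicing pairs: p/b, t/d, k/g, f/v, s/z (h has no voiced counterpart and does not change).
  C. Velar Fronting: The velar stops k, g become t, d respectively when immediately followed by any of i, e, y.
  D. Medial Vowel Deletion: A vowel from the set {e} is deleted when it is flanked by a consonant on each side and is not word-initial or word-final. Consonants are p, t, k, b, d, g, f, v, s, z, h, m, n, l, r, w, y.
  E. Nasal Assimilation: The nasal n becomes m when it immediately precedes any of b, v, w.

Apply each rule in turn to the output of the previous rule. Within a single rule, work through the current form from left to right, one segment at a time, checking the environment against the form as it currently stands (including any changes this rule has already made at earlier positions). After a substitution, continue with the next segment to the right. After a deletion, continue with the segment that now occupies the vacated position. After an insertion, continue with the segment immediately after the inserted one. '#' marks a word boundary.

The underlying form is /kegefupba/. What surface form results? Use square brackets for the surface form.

A Glottal Epenthesis: no change — [kegefupba]
B Progressive Voicing Assimilation: [kegefupba] → [kegefuppa]
C Velar Fronting: [kegefuppa] → [tedefuppa]
D Medial Vowel Deletion: [tedefuppa] → [tdfuppa]
E Nasal Assimilation: no change — [tdfuppa]

[tdfuppa]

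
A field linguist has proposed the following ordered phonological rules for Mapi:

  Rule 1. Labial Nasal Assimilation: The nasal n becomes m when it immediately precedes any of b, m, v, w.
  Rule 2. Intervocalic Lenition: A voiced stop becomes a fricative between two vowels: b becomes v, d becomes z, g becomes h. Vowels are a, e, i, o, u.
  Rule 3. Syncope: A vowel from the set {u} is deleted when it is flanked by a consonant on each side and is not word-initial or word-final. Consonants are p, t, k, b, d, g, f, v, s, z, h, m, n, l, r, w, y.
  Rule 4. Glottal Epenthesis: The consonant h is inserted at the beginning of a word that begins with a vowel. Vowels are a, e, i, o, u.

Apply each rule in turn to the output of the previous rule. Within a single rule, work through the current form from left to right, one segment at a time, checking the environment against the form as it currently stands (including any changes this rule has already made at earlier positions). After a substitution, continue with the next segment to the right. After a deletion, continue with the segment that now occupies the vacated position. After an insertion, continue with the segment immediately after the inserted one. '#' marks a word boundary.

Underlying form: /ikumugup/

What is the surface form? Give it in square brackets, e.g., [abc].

Rule 1 Labial Nasal Assimilation: no change — [ikumugup]
Rule 2 Intervocalic Lenition: [ikumugup] → [ikumuhup]
Rule 3 Syncope: [ikumuhup] → [ikmhp]
Rule 4 Glottal Epenthesis: [ikmhp] → [hikmhp]

[hikmhp]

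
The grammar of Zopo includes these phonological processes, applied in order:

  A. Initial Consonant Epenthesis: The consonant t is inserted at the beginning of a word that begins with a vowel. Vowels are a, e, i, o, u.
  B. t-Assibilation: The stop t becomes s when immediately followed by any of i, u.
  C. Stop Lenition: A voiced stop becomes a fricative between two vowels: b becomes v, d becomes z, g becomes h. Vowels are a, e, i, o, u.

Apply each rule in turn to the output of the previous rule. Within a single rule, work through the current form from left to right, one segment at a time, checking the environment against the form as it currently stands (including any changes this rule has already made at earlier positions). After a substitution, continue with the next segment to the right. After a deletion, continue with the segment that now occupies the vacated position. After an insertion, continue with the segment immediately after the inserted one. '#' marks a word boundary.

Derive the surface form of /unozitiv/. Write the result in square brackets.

[sunozisiv]

A Initial Consonant Epenthesis: [unozitiv] → [tunozitiv]
B t-Assibilation: [tunozitiv] → [sunozisiv]
C Stop Lenition: no change — [sunozisiv]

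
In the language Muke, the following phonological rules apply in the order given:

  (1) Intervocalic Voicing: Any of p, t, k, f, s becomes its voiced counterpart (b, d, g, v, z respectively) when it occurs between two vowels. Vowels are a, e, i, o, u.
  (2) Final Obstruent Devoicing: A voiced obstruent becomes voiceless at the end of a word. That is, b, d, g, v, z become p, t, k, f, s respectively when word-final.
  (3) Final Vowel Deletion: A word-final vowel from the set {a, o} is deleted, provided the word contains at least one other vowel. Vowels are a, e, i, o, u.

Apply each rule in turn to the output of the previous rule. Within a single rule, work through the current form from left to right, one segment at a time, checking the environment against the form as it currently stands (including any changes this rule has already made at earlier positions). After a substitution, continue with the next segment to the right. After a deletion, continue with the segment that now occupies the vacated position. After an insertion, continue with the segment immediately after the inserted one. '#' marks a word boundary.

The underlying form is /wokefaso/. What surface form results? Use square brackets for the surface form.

[wogevaz]

(1) Intervocalic Voicing: [wokefaso] → [wogevazo]
(2) Final Obstruent Devoicing: no change — [wogevazo]
(3) Final Vowel Deletion: [wogevazo] → [wogevaz]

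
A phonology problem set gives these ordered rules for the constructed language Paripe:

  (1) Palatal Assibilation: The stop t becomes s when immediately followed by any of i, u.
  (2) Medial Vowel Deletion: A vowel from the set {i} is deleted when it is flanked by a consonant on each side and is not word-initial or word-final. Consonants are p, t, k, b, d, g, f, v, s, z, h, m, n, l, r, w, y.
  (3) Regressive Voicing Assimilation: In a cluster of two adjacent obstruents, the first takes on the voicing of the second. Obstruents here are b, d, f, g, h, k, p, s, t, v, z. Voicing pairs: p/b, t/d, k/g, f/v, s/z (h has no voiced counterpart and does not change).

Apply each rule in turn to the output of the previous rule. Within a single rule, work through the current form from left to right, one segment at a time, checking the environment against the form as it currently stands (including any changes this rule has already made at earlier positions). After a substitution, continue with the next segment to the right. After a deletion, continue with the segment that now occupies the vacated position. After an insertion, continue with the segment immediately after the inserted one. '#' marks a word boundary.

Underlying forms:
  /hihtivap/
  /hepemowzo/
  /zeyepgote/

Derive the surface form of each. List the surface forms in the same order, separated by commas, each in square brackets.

/hihtivap/:
  (1) Palatal Assibilation: [hihtivap] → [hihsivap]
  (2) Medial Vowel Deletion: [hihsivap] → [hhsvap]
  (3) Regressive Voicing Assimilation: [hhsvap] → [hhzvap]
/hepemowzo/:
  (1) Palatal Assibilation: no change — [hepemowzo]
  (2) Medial Vowel Deletion: no change — [hepemowzo]
  (3) Regressive Voicing Assimilation: no change — [hepemowzo]
/zeyepgote/:
  (1) Palatal Assibilation: no change — [zeyepgote]
  (2) Medial Vowel Deletion: no change — [zeyepgote]
  (3) Regressive Voicing Assimilation: [zeyepgote] → [zeyebgote]

[hhzvap], [hepemowzo], [zeyebgote]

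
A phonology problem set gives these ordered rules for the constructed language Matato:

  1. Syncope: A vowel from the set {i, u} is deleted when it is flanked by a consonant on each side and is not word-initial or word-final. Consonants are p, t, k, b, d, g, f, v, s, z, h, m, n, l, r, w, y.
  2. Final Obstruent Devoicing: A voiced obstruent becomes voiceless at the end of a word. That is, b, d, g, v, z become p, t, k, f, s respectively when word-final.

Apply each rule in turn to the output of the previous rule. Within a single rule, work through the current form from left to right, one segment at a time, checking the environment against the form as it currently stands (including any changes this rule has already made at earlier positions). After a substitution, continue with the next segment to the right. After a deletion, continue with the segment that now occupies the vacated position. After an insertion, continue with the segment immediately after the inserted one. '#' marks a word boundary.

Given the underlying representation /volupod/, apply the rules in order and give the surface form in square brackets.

[volpot]

1 Syncope: [volupod] → [volpod]
2 Final Obstruent Devoicing: [volpod] → [volpot]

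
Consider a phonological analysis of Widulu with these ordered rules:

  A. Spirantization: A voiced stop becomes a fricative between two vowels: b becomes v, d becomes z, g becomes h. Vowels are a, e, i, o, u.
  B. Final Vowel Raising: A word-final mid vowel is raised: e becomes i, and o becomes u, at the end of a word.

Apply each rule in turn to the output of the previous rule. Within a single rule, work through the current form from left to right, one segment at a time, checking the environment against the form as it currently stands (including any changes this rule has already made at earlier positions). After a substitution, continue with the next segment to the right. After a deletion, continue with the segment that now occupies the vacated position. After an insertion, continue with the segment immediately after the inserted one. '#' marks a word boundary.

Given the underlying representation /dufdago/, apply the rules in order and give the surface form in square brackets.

[dufdahu]

A Spirantization: [dufdago] → [dufdaho]
B Final Vowel Raising: [dufdaho] → [dufdahu]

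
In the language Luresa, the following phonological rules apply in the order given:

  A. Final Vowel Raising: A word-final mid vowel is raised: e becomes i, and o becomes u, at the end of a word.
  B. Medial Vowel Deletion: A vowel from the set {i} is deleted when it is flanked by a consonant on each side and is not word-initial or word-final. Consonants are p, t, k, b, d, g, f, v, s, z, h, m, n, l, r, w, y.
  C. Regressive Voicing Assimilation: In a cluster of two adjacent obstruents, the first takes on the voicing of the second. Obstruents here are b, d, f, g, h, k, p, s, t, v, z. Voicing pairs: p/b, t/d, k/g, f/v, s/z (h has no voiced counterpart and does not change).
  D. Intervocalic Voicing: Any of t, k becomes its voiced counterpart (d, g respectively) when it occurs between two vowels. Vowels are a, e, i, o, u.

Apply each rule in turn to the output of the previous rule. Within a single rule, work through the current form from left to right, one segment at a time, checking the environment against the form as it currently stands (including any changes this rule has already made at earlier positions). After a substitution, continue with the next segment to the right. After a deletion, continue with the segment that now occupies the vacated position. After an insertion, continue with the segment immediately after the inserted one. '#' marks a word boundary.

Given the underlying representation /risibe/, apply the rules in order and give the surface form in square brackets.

[rzbi]

A Final Vowel Raising: [risibe] → [risibi]
B Medial Vowel Deletion: [risibi] → [rsbi]
C Regressive Voicing Assimilation: [rsbi] → [rzbi]
D Intervocalic Voicing: no change — [rzbi]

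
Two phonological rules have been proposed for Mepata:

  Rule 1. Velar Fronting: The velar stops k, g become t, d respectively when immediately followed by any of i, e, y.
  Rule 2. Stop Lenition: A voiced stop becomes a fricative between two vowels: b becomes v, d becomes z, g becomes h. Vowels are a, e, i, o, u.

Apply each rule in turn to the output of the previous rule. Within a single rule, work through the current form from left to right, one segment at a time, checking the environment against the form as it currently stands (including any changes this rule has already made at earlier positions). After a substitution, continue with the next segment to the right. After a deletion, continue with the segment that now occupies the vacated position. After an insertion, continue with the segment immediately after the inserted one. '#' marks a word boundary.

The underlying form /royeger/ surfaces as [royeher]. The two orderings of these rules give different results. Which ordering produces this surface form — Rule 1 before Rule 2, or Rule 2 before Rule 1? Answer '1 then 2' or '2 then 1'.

Order 1 then 2:
  1 Velar Fronting: [royeger] → [royeder]
  2 Stop Lenition: [royeder] → [royezer]
  result: [royezer]
Order 2 then 1:
  2 Stop Lenition: [royeger] → [royeher]
  1 Velar Fronting: no change — [royeher]
  result: [royeher]

2 then 1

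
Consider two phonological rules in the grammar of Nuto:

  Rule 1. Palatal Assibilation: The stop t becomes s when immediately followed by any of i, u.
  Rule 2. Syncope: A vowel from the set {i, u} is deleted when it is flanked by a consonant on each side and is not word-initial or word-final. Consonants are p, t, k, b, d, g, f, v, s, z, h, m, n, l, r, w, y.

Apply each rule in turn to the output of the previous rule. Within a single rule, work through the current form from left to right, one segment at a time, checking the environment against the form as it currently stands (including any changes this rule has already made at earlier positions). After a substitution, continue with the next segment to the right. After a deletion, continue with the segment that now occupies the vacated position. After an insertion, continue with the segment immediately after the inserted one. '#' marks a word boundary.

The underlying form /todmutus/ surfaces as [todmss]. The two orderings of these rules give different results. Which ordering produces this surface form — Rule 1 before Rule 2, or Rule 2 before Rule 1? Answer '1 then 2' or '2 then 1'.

1 then 2

Order 1 then 2:
  1 Palatal Assibilation: [todmutus] → [todmusus]
  2 Syncope: [todmusus] → [todmss]
  result: [todmss]
Order 2 then 1:
  2 Syncope: [todmutus] → [todmts]
  1 Palatal Assibilation: no change — [todmts]
  result: [todmts]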